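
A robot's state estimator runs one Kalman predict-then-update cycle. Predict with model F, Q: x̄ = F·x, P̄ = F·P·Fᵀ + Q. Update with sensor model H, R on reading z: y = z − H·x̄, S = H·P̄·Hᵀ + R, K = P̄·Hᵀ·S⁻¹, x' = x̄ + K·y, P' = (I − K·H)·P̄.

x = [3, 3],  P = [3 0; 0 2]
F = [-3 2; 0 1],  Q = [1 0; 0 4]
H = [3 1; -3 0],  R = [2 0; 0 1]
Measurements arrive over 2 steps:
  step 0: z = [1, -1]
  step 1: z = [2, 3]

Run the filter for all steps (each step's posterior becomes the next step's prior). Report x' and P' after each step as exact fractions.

step 0: x' = [133/701, 1689/1402], P' = [68/701 -148/701; -148/701 1353/701]
step 1: x' = [-285949/386866, 3424409/1160598], P' = [17753/193433 -34157/193433; -34157/193433 987253/580299]

step 0: x̄ = F·x = [-3, 3]
step 0: P̄ = F·P·Fᵀ + Q = [36 4; 4 6]
step 0: y = z − H·x̄ = [7, -10]
step 0: S = H·P̄·Hᵀ + R = [356 -336; -336 325]
step 0: K = P̄·Hᵀ·S⁻¹ = [28/701 -204/701; 909/1402 444/701]
step 0: x' = x̄ + K·y = [133/701, 1689/1402]
step 0: P' = (I − K·H)·P̄ = [68/701 -148/701; -148/701 1353/701]
step 1: x̄ = F·x = [1290/701, 1689/1402]
step 1: P̄ = F·P·Fᵀ + Q = [8501/701 3150/701; 3150/701 4157/701]
step 1: y = z − H·x̄ = [-6625/1402, 5973/701]
step 1: S = H·P̄·Hᵀ + R = [100968/701 -85959/701; -85959/701 77210/701]
step 1: K = P̄·Hᵀ·S⁻¹ = [9551/193433 -53259/193433; 339920/580299 102471/193433]
step 1: x' = x̄ + K·y = [-285949/386866, 3424409/1160598]
step 1: P' = (I − K·H)·P̄ = [17753/193433 -34157/193433; -34157/193433 987253/580299]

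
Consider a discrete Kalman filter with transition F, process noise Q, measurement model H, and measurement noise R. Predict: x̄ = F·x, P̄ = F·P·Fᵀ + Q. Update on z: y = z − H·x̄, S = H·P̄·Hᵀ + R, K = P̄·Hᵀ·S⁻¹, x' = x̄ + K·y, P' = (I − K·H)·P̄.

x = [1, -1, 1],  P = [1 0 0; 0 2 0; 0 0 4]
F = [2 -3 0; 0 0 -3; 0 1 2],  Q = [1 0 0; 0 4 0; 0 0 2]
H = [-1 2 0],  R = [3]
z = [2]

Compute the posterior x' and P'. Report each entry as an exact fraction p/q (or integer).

x' = [631/186, 241/93, -60/31]
P' = [3749/186 920/93 -347/31; 920/93 520/93 -184/31; -347/31 -184/31 326/31]

x̄ = F·x = [5, -3, 1]
P̄ = F·P·Fᵀ + Q = [23 0 -6; 0 40 -24; -6 -24 20]
y = z − H·x̄ = [13]
S = H·P̄·Hᵀ + R = [186]
K = P̄·Hᵀ·S⁻¹ = [-23/186; 40/93; -7/31]
x' = x̄ + K·y = [631/186, 241/93, -60/31]
P' = (I − K·H)·P̄ = [3749/186 920/93 -347/31; 920/93 520/93 -184/31; -347/31 -184/31 326/31]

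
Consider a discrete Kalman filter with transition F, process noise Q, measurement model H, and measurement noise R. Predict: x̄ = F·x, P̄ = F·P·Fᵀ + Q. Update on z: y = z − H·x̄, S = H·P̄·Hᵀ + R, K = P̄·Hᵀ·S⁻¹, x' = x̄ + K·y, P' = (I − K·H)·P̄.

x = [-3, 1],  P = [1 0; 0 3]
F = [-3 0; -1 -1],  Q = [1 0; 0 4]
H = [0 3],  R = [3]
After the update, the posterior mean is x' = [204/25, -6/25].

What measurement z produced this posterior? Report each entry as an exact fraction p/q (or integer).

x̄ = F·x = [9, 2]
P̄ = F·P·Fᵀ + Q = [10 3; 3 8]
S = H·P̄·Hᵀ + R = [75]
K = P̄·Hᵀ·S⁻¹ = [3/25; 8/25]
x' − x̄ = [-21/25, -56/25] = K·y
y = (KᵀK)⁻¹·Kᵀ·(x' − x̄) = [-7]
z = y + H·x̄ = [-7] + [6] = [-1]

z = [-1]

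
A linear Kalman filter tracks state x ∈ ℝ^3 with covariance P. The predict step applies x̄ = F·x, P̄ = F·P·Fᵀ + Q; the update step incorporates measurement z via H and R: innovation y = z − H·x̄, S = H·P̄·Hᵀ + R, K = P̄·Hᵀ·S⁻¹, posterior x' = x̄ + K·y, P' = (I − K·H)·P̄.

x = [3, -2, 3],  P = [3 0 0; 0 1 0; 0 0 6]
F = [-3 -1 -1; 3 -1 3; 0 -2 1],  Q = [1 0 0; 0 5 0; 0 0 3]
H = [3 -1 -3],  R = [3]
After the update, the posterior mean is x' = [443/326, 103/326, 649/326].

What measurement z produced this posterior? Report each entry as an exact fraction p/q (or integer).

z = [-2]

x̄ = F·x = [-10, 20, 7]
P̄ = F·P·Fᵀ + Q = [35 -44 -4; -44 87 20; -4 20 13]
S = H·P̄·Hᵀ + R = [978]
K = P̄·Hᵀ·S⁻¹ = [161/978; -93/326; -71/978]
x' − x̄ = [3703/326, -6417/326, -1633/326] = K·y
y = (KᵀK)⁻¹·Kᵀ·(x' − x̄) = [69]
z = y + H·x̄ = [69] + [-71] = [-2]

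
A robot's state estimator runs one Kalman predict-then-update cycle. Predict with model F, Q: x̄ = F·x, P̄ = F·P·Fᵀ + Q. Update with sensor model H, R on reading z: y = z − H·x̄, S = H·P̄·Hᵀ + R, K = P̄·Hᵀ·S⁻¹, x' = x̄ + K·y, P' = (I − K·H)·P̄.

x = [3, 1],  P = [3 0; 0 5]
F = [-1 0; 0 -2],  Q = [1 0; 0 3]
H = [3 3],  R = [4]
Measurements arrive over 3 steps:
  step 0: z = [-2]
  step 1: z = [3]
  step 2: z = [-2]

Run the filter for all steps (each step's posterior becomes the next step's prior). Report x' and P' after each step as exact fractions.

step 0: x̄ = F·x = [-3, -2]
step 0: P̄ = F·P·Fᵀ + Q = [4 0; 0 23]
step 0: y = z − H·x̄ = [13]
step 0: S = H·P̄·Hᵀ + R = [247]
step 0: K = P̄·Hᵀ·S⁻¹ = [12/247; 69/247]
step 0: x' = x̄ + K·y = [-45/19, 31/19]
step 0: P' = (I − K·H)·P̄ = [844/247 -828/247; -828/247 920/247]
step 1: x̄ = F·x = [45/19, -62/19]
step 1: P̄ = F·P·Fᵀ + Q = [1091/247 -1656/247; -1656/247 4421/247]
step 1: y = z − H·x̄ = [108/19]
step 1: S = H·P̄·Hᵀ + R = [20788/247]
step 1: K = P̄·Hᵀ·S⁻¹ = [-1695/20788; 8295/20788]
step 1: x' = x̄ + K·y = [9900/5197, -5171/5197]
step 1: P' = (I − K·H)·P̄ = [80189/20788 -82449/20788; -82449/20788 93509/20788]
step 2: x̄ = F·x = [-9900/5197, 10342/5197]
step 2: P̄ = F·P·Fᵀ + Q = [100977/20788 -82449/10394; -82449/10394 109100/5197]
step 2: y = z − H·x̄ = [-11720/5197]
step 2: S = H·P̄·Hᵀ + R = [1951381/20788]
step 2: K = P̄·Hᵀ·S⁻¹ = [-191763/1951381; 814506/1951381]
step 2: x' = x̄ + K·y = [-3284820/1951381, 2046406/1951381]
step 2: P' = (I − K·H)·P̄ = [7709811/1951381 -7965495/1951381; -7965495/1951381 9051503/1951381]

step 0: x' = [-45/19, 31/19], P' = [844/247 -828/247; -828/247 920/247]
step 1: x' = [9900/5197, -5171/5197], P' = [80189/20788 -82449/20788; -82449/20788 93509/20788]
step 2: x' = [-3284820/1951381, 2046406/1951381], P' = [7709811/1951381 -7965495/1951381; -7965495/1951381 9051503/1951381]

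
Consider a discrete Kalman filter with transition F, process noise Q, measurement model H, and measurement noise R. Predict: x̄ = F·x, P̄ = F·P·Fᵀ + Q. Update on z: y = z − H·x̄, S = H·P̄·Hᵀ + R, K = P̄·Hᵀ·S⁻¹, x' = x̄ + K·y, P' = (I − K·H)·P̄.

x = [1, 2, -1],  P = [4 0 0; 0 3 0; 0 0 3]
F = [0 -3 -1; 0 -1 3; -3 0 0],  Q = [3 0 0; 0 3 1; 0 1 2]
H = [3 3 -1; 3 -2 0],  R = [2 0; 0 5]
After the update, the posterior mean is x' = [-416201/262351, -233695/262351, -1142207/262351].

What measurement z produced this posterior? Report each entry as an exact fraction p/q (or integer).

x̄ = F·x = [-5, -5, -3]
P̄ = F·P·Fᵀ + Q = [33 0 0; 0 33 1; 0 1 38]
S = H·P̄·Hᵀ + R = [628 101; 101 434]
K = P̄·Hᵀ·S⁻¹ = [32967/262351 52173/262351; 49198/262351 -51346/262351; -14988/262351 2279/262351]
x' − x̄ = [895554/262351, 1078060/262351, -355154/262351] = K·y
y = (KᵀK)⁻¹·Kᵀ·(x' − x̄) = [24, 2]
z = y + H·x̄ = [24, 2] + [-27, -5] = [-3, -3]

z = [-3, -3]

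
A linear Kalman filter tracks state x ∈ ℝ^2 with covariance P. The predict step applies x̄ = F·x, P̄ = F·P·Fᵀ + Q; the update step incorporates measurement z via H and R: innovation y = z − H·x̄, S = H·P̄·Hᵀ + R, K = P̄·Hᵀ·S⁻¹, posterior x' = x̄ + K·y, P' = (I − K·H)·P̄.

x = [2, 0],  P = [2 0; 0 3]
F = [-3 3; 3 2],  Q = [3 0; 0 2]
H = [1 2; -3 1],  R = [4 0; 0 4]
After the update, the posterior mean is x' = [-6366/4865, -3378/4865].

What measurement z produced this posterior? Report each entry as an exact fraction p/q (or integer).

z = [-3, 3]

x̄ = F·x = [-6, 6]
P̄ = F·P·Fᵀ + Q = [48 0; 0 32]
S = H·P̄·Hᵀ + R = [180 -80; -80 468]
K = P̄·Hᵀ·S⁻¹ = [684/4865 -276/973; 2032/4865 136/973]
x' − x̄ = [22824/4865, -32568/4865] = K·y
y = (KᵀK)⁻¹·Kᵀ·(x' − x̄) = [-9, -21]
z = y + H·x̄ = [-9, -21] + [6, 24] = [-3, 3]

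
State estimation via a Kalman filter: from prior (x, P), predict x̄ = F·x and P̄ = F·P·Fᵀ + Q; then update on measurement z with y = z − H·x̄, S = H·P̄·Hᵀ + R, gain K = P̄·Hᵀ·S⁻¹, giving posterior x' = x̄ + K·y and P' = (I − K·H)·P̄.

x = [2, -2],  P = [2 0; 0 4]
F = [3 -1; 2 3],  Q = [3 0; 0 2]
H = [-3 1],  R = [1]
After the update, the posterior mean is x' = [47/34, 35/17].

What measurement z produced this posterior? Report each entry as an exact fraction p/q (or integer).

x̄ = F·x = [8, -2]
P̄ = F·P·Fᵀ + Q = [25 0; 0 46]
S = H·P̄·Hᵀ + R = [272]
K = P̄·Hᵀ·S⁻¹ = [-75/272; 23/136]
x' − x̄ = [-225/34, 69/17] = K·y
y = (KᵀK)⁻¹·Kᵀ·(x' − x̄) = [24]
z = y + H·x̄ = [24] + [-26] = [-2]

z = [-2]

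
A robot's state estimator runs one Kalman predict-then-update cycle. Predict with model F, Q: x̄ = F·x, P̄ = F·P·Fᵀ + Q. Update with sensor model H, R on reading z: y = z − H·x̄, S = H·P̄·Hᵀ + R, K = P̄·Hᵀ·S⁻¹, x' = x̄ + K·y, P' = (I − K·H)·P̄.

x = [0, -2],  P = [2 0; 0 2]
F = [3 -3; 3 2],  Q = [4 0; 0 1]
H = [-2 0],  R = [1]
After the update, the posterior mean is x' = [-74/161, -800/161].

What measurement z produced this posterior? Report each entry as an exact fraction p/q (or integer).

z = [1]

x̄ = F·x = [6, -4]
P̄ = F·P·Fᵀ + Q = [40 6; 6 27]
S = H·P̄·Hᵀ + R = [161]
K = P̄·Hᵀ·S⁻¹ = [-80/161; -12/161]
x' − x̄ = [-1040/161, -156/161] = K·y
y = (KᵀK)⁻¹·Kᵀ·(x' − x̄) = [13]
z = y + H·x̄ = [13] + [-12] = [1]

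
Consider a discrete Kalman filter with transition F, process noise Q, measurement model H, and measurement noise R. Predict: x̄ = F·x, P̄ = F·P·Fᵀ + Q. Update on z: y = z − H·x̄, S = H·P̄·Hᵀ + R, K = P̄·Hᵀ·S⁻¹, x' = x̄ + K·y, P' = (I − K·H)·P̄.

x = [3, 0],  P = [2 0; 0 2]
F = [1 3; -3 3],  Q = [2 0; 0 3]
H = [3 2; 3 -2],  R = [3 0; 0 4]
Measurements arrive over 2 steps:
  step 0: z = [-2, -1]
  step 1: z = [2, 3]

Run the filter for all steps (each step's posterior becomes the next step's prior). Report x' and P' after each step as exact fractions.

step 0: x' = [-7419/17575, -1423/3515], P' = [3376/17575 -138/3515; -138/3515 303/703]
step 1: x' = [28252991/39293837, -5080181/39293837], P' = [7272792/39293837 -1221798/39293837; -1221798/39293837 16095549/39293837]

step 0: x̄ = F·x = [3, -9]
step 0: P̄ = F·P·Fᵀ + Q = [22 12; 12 39]
step 0: y = z − H·x̄ = [7, -28]
step 0: S = H·P̄·Hᵀ + R = [501 42; 42 214]
step 0: K = P̄·Hᵀ·S⁻¹ = [2916/17575 2877/17575; 872/3515 -861/3515]
step 0: x' = x̄ + K·y = [-7419/17575, -1423/3515]
step 0: P' = (I − K·H)·P̄ = [3376/17575 -138/3515; -138/3515 303/703]
step 1: x̄ = F·x = [-28764/17575, 48/925]
step 1: P̄ = F·P·Fᵀ + Q = [102561/17575 3273/925; 3273/925 8616/925]
step 1: y = z − H·x̄ = [119618/17575, 140841/17575]
step 1: S = H·P̄·Hᵀ + R = [2376834/17575 268233/17575; 268233/17575 901921/17575]
step 1: K = P̄·Hᵀ·S⁻¹ = [6458260/39293837 6065493/39293837; 9508568/39293837 -8964123/39293837]
step 1: x' = x̄ + K·y = [28252991/39293837, -5080181/39293837]
step 1: P' = (I − K·H)·P̄ = [7272792/39293837 -1221798/39293837; -1221798/39293837 16095549/39293837]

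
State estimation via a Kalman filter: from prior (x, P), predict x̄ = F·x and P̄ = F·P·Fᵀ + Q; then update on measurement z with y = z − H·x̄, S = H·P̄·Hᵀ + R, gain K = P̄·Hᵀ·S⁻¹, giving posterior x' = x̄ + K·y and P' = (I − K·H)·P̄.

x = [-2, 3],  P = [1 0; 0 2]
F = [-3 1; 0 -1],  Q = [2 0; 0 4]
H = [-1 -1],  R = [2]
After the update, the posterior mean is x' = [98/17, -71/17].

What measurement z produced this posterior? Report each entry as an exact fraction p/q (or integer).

z = [-1]

x̄ = F·x = [9, -3]
P̄ = F·P·Fᵀ + Q = [13 -2; -2 6]
S = H·P̄·Hᵀ + R = [17]
K = P̄·Hᵀ·S⁻¹ = [-11/17; -4/17]
x' − x̄ = [-55/17, -20/17] = K·y
y = (KᵀK)⁻¹·Kᵀ·(x' − x̄) = [5]
z = y + H·x̄ = [5] + [-6] = [-1]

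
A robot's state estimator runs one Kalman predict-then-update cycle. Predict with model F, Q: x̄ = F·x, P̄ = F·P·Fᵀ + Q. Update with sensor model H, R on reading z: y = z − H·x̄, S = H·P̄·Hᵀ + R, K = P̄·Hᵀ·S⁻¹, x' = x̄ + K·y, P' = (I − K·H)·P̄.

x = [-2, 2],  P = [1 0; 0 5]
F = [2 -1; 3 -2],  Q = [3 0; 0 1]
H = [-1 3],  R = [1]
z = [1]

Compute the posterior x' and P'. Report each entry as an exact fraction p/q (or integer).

x̄ = F·x = [-6, -10]
P̄ = F·P·Fᵀ + Q = [12 16; 16 30]
y = z − H·x̄ = [25]
S = H·P̄·Hᵀ + R = [187]
K = P̄·Hᵀ·S⁻¹ = [36/187; 74/187]
x' = x̄ + K·y = [-222/187, -20/187]
P' = (I − K·H)·P̄ = [948/187 328/187; 328/187 134/187]

x' = [-222/187, -20/187]
P' = [948/187 328/187; 328/187 134/187]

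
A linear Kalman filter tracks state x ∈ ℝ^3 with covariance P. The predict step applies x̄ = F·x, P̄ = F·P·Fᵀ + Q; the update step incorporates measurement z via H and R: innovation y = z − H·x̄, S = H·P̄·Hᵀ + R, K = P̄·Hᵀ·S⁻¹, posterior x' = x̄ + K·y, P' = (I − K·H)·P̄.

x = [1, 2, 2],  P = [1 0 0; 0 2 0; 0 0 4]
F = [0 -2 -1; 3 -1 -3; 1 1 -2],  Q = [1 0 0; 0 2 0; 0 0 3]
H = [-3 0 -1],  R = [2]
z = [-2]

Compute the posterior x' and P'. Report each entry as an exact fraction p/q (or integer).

x̄ = F·x = [-6, -5, -1]
P̄ = F·P·Fᵀ + Q = [13 16 4; 16 49 25; 4 25 22]
y = z − H·x̄ = [-21]
S = H·P̄·Hᵀ + R = [165]
K = P̄·Hᵀ·S⁻¹ = [-43/165; -73/165; -34/165]
x' = x̄ + K·y = [-29/55, 236/55, 183/55]
P' = (I − K·H)·P̄ = [296/165 -499/165 -802/165; -499/165 2756/165 1643/165; -802/165 1643/165 2474/165]

x' = [-29/55, 236/55, 183/55]
P' = [296/165 -499/165 -802/165; -499/165 2756/165 1643/165; -802/165 1643/165 2474/165]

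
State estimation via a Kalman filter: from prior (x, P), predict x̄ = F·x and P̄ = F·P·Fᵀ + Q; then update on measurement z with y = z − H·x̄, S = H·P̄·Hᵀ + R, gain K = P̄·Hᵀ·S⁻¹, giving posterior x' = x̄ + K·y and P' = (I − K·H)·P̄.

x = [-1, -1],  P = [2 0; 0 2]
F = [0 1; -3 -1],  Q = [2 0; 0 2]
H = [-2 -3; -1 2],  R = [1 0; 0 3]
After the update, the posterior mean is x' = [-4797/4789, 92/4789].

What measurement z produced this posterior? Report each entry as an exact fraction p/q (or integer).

x̄ = F·x = [-1, 4]
P̄ = F·P·Fᵀ + Q = [4 -2; -2 22]
S = H·P̄·Hᵀ + R = [191 -122; -122 103]
K = P̄·Hᵀ·S⁻¹ = [-1182/4789 -1772/4789; -774/4789 1222/4789]
x' − x̄ = [-8/4789, -19064/4789] = K·y
y = (KᵀK)⁻¹·Kᵀ·(x' − x̄) = [12, -8]
z = y + H·x̄ = [12, -8] + [-10, 9] = [2, 1]

z = [2, 1]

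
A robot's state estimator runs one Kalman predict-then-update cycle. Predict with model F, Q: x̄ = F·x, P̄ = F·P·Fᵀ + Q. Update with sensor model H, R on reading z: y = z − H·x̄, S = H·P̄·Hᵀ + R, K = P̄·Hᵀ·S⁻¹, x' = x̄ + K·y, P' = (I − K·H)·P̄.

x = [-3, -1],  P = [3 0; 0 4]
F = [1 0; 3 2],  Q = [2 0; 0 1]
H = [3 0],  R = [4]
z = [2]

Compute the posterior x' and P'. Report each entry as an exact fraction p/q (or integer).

x̄ = F·x = [-3, -11]
P̄ = F·P·Fᵀ + Q = [5 9; 9 44]
y = z − H·x̄ = [11]
S = H·P̄·Hᵀ + R = [49]
K = P̄·Hᵀ·S⁻¹ = [15/49; 27/49]
x' = x̄ + K·y = [18/49, -242/49]
P' = (I − K·H)·P̄ = [20/49 36/49; 36/49 1427/49]

x' = [18/49, -242/49]
P' = [20/49 36/49; 36/49 1427/49]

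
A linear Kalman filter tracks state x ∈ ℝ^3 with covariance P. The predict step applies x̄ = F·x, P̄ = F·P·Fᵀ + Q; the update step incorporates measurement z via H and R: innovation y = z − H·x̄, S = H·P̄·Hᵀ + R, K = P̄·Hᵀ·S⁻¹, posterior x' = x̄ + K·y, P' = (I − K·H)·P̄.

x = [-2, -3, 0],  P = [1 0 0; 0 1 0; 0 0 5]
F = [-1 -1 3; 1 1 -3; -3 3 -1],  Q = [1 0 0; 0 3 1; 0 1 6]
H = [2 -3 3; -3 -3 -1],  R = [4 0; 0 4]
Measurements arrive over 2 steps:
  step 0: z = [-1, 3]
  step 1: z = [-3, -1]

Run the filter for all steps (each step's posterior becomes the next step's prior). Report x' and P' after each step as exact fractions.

step 0: x̄ = F·x = [5, -5, -3]
step 0: P̄ = F·P·Fᵀ + Q = [48 -47 -15; -47 50 16; -15 16 29]
step 0: y = z − H·x̄ = [-17, 0]
step 0: S = H·P̄·Hᵀ + R = [1003 3; 3 75]
step 0: K = P̄·Hᵀ·S⁻¹ = [1197/6268 955/6268; -4875/25072 -24487/75216; 257/25072 -32123/75216]
step 0: x' = x̄ + K·y = [10991/6268, -42485/25072, -79585/25072]
step 0: P' = (I − K·H)·P̄ = [14895/1567 -36109/6268 -74233/6268; -36109/6268 282125/75216 551497/75216; -74233/6268 551497/75216 1146389/75216]
step 1: x̄ = F·x = [-120117/12536, 120117/12536, -89881/12536]
step 1: P̄ = F·P·Fᵀ + Q = [3139745/18804 -3120941/18804 2625169/18804; -3120941/18804 3177353/18804 -2606365/18804; 2625169/18804 -2606365/18804 2429309/18804]
step 1: y = z − H·x̄ = [208155/3134, -102417/12536]
step 1: S = H·P̄·Hᵀ + R = [44740511/4701 -5032928/4701; -5032928/4701 3294293/18804]
step 1: K = P̄·Hᵀ·S⁻¹ = [1249190247/9799382087 -342865231/9799382087; -1524079675/9799382087 -2064168189/9799382087; 905195132/9799382087 -1862433651/9799382087]
step 1: x' = x̄ + K·y = [-738646272/890852917, 1733176779/1781705834, 923162045/1781705834]
step 1: P' = (I − K·H)·P̄ = [24989823816/9799382087 -14650928744/9799382087 -29645224292/9799382087; -14650928744/9799382087 11118569848/9799382087 18853749444/9799382087; -29645224292/9799382087 18853749444/9799382087 39824159148/9799382087]

step 0: x' = [10991/6268, -42485/25072, -79585/25072], P' = [14895/1567 -36109/6268 -74233/6268; -36109/6268 282125/75216 551497/75216; -74233/6268 551497/75216 1146389/75216]
step 1: x' = [-738646272/890852917, 1733176779/1781705834, 923162045/1781705834], P' = [24989823816/9799382087 -14650928744/9799382087 -29645224292/9799382087; -14650928744/9799382087 11118569848/9799382087 18853749444/9799382087; -29645224292/9799382087 18853749444/9799382087 39824159148/9799382087]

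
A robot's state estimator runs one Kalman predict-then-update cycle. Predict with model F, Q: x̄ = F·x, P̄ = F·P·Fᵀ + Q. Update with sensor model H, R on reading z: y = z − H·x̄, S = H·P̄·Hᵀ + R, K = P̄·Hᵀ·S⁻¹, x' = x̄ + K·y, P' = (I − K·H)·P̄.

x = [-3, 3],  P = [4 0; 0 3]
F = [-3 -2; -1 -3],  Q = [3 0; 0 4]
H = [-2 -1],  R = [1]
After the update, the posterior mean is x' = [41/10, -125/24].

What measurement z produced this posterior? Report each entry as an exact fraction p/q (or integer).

z = [-3]

x̄ = F·x = [3, -6]
P̄ = F·P·Fᵀ + Q = [51 30; 30 35]
S = H·P̄·Hᵀ + R = [360]
K = P̄·Hᵀ·S⁻¹ = [-11/30; -19/72]
x' − x̄ = [11/10, 19/24] = K·y
y = (KᵀK)⁻¹·Kᵀ·(x' − x̄) = [-3]
z = y + H·x̄ = [-3] + [0] = [-3]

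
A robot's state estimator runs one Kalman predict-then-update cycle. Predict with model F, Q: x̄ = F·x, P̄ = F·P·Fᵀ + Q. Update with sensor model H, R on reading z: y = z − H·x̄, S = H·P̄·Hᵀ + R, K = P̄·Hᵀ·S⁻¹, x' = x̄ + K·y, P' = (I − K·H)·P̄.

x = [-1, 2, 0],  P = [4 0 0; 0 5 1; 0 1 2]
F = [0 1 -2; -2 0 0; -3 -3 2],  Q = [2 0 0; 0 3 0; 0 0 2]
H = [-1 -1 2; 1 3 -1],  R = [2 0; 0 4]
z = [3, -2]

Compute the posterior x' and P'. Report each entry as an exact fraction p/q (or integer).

x' = [-23220/36503, 1441/36503, 43241/36503]
P' = [156386/36503 -26460/36503 61450/36503; -26460/36503 29656/36503 9376/36503; 61450/36503 9376/36503 55646/36503]

x̄ = F·x = [2, 2, -3]
P̄ = F·P·Fᵀ + Q = [11 0 -15; 0 19 24; -15 24 79]
y = z − H·x̄ = [13, -13]
S = H·P̄·Hᵀ + R = [312 -103; -103 151]
K = P̄·Hᵀ·S⁻¹ = [-3513/36503 3889/36503; 7778/36503 13283/36503; 20233/36503 8483/36503]
x' = x̄ + K·y = [-23220/36503, 1441/36503, 43241/36503]
P' = (I − K·H)·P̄ = [156386/36503 -26460/36503 61450/36503; -26460/36503 29656/36503 9376/36503; 61450/36503 9376/36503 55646/36503]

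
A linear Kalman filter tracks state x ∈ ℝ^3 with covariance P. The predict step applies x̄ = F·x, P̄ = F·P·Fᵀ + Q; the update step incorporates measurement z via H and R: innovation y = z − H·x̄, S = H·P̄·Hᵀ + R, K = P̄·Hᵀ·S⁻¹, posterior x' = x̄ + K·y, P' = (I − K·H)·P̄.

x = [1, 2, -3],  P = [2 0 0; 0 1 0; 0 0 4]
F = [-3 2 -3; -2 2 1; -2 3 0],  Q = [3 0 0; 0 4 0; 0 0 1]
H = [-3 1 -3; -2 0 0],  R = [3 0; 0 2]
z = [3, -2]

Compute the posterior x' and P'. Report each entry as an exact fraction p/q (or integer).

x' = [763/1034, -2544/517, -1655/517]
P' = [3661/8272 -2061/4136 -2401/4136; -2061/4136 29901/2068 11577/2068; -2401/4136 11577/2068 5853/2068]

x̄ = F·x = [10, -1, 4]
P̄ = F·P·Fᵀ + Q = [61 4 18; 4 20 14; 18 14 18]
y = z − H·x̄ = [46, 18]
S = H·P̄·Hᵀ + R = [950 466; 466 246]
K = P̄·Hᵀ·S⁻¹ = [-233/8272 -3661/8272; -1159/4136 2061/4136; -1587/4136 2401/4136]
x' = x̄ + K·y = [763/1034, -2544/517, -1655/517]
P' = (I − K·H)·P̄ = [3661/8272 -2061/4136 -2401/4136; -2061/4136 29901/2068 11577/2068; -2401/4136 11577/2068 5853/2068]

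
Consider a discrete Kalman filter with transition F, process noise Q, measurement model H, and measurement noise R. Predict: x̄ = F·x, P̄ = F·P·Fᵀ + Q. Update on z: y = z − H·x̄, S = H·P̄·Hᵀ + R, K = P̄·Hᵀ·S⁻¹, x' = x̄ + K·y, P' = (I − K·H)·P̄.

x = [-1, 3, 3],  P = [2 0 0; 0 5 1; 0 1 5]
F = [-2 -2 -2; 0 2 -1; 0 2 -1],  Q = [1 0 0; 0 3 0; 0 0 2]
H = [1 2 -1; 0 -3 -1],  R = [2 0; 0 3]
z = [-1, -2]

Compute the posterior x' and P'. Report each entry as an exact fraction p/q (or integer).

x̄ = F·x = [-10, 3, 3]
P̄ = F·P·Fᵀ + Q = [57 -12 -12; -12 24 21; -12 21 23]
y = z − H·x̄ = [6, 10]
S = H·P̄·Hᵀ + R = [70 -52; -52 368]
K = P̄·Hᵀ·S⁻¹ = [1191/1441 1425/5764; 171/5764 -2865/11528; -237/2882 -707/2882]
x' = x̄ + K·y = [-673/262, 363/524, 7/131]
P' = (I − K·H)·P̄ = [11442/1441 -8103/5764 10017/2882; -8103/5764 5097/11528 -837/1441; 10017/2882 -837/1441 7143/2882]

x' = [-673/262, 363/524, 7/131]
P' = [11442/1441 -8103/5764 10017/2882; -8103/5764 5097/11528 -837/1441; 10017/2882 -837/1441 7143/2882]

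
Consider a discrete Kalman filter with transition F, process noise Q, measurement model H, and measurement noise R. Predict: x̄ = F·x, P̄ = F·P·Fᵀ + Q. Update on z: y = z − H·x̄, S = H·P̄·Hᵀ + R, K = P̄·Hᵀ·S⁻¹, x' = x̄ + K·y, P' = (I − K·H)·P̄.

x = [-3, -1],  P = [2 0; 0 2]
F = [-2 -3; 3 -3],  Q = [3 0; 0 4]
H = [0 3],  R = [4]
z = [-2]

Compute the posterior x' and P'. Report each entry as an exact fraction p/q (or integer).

x̄ = F·x = [9, -6]
P̄ = F·P·Fᵀ + Q = [29 6; 6 40]
y = z − H·x̄ = [16]
S = H·P̄·Hᵀ + R = [364]
K = P̄·Hᵀ·S⁻¹ = [9/182; 30/91]
x' = x̄ + K·y = [891/91, -66/91]
P' = (I − K·H)·P̄ = [2558/91 6/91; 6/91 40/91]

x' = [891/91, -66/91]
P' = [2558/91 6/91; 6/91 40/91]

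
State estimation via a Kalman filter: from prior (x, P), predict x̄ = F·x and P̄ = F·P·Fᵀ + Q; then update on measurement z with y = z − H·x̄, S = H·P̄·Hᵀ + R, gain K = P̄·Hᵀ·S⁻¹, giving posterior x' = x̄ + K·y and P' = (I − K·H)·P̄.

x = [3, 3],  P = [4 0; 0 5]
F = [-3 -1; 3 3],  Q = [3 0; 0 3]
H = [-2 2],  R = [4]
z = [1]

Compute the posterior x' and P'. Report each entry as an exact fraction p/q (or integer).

x' = [61/462, 117/154]
P' = [1139/231 348/77; 348/77 393/77]

x̄ = F·x = [-12, 18]
P̄ = F·P·Fᵀ + Q = [44 -51; -51 84]
y = z − H·x̄ = [-59]
S = H·P̄·Hᵀ + R = [924]
K = P̄·Hᵀ·S⁻¹ = [-95/462; 45/154]
x' = x̄ + K·y = [61/462, 117/154]
P' = (I − K·H)·P̄ = [1139/231 348/77; 348/77 393/77]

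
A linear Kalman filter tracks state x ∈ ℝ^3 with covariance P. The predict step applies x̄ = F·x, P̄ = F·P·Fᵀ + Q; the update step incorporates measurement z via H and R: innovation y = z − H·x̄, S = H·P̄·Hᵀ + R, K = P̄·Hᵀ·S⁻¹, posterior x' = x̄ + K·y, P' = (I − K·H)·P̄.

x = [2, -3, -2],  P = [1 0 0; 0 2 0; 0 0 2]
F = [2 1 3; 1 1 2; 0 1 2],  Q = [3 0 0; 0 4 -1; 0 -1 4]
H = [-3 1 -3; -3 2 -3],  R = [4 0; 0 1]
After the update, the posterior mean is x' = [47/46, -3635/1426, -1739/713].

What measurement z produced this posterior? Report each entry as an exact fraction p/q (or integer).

x̄ = F·x = [-5, -5, -7]
P̄ = F·P·Fᵀ + Q = [27 16 14; 16 15 9; 14 9 14]
S = H·P̄·Hᵀ + R = [490 426; 426 382]
K = P̄·Hᵀ·S⁻¹ = [-17/46 4/23; -1875/2852 1755/2852; -267/2852 -195/2852]
x' − x̄ = [277/46, 3495/1426, 3252/713] = K·y
y = (KᵀK)⁻¹·Kᵀ·(x' − x̄) = [-29, -27]
z = y + H·x̄ = [-29, -27] + [31, 26] = [2, -1]

z = [2, -1]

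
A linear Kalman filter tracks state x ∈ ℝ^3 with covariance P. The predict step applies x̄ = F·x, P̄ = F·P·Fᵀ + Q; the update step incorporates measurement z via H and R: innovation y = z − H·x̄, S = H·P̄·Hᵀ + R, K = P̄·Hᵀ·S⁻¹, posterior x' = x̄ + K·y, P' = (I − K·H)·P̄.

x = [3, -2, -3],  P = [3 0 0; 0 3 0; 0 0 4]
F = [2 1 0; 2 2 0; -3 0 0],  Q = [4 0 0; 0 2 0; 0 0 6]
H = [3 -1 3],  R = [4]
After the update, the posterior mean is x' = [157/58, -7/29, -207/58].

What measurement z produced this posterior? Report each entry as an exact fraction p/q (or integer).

x̄ = F·x = [4, 2, -9]
P̄ = F·P·Fᵀ + Q = [19 18 -18; 18 26 -18; -18 -18 33]
S = H·P̄·Hᵀ + R = [174]
K = P̄·Hᵀ·S⁻¹ = [-5/58; -13/87; 21/58]
x' − x̄ = [-75/58, -65/29, 315/58] = K·y
y = (KᵀK)⁻¹·Kᵀ·(x' − x̄) = [15]
z = y + H·x̄ = [15] + [-17] = [-2]

z = [-2]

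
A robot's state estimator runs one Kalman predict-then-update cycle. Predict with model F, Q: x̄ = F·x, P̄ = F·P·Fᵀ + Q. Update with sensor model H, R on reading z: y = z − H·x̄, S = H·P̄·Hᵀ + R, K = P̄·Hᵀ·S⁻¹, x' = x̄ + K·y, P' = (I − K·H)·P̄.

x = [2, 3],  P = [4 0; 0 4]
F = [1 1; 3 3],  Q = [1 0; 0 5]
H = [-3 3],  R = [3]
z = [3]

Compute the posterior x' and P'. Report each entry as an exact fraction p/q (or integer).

x̄ = F·x = [5, 15]
P̄ = F·P·Fᵀ + Q = [9 24; 24 77]
y = z − H·x̄ = [-27]
S = H·P̄·Hᵀ + R = [345]
K = P̄·Hᵀ·S⁻¹ = [3/23; 53/115]
x' = x̄ + K·y = [34/23, 294/115]
P' = (I − K·H)·P̄ = [72/23 75/23; 75/23 428/115]

x' = [34/23, 294/115]
P' = [72/23 75/23; 75/23 428/115]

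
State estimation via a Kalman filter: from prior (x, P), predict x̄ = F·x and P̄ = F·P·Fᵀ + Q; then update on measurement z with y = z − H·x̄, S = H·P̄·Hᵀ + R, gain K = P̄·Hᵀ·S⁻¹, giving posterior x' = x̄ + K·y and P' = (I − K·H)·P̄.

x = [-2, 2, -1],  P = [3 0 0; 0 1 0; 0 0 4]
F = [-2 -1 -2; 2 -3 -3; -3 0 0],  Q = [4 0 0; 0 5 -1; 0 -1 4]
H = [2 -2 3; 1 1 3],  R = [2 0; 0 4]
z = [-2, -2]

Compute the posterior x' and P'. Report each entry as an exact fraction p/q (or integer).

x' = [14009/20237, 323/1715, -98314/101185]
P' = [125247/20237 855/343 -50448/20237; 855/343 2791/1715 -1382/1715; -50448/20237 -1382/1715 122686/101185]

x̄ = F·x = [4, -7, 6]
P̄ = F·P·Fᵀ + Q = [33 15 18; 15 62 -19; 18 -19 31]
y = z − H·x̄ = [-42, -17]
S = H·P̄·Hᵀ + R = [985 440; 440 402]
K = P̄·Hᵀ·S⁻¹ = [-870/20237 6087/20237; -589/1715 146/343; 13327/101185 1714/20237]
x' = x̄ + K·y = [14009/20237, 323/1715, -98314/101185]
P' = (I − K·H)·P̄ = [125247/20237 855/343 -50448/20237; 855/343 2791/1715 -1382/1715; -50448/20237 -1382/1715 122686/101185]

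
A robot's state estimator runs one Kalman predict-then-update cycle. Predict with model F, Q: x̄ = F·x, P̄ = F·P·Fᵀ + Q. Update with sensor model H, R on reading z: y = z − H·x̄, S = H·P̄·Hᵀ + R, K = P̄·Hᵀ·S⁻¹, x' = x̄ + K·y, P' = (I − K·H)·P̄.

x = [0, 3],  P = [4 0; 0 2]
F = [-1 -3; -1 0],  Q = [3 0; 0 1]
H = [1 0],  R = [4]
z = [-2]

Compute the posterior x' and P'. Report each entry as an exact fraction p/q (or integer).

x' = [-86/29, 28/29]
P' = [100/29 16/29; 16/29 129/29]

x̄ = F·x = [-9, 0]
P̄ = F·P·Fᵀ + Q = [25 4; 4 5]
y = z − H·x̄ = [7]
S = H·P̄·Hᵀ + R = [29]
K = P̄·Hᵀ·S⁻¹ = [25/29; 4/29]
x' = x̄ + K·y = [-86/29, 28/29]
P' = (I − K·H)·P̄ = [100/29 16/29; 16/29 129/29]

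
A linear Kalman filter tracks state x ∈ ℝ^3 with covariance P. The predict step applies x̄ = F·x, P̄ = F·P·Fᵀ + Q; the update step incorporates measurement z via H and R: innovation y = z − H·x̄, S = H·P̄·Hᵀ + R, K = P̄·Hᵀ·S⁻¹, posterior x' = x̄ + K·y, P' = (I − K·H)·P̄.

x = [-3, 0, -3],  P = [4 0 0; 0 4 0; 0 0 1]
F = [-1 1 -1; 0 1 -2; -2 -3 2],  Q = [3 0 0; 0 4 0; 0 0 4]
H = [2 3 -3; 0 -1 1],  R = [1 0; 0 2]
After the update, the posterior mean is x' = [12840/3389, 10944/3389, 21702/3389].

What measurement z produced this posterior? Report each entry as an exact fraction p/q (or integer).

z = [-2, 3]

x̄ = F·x = [6, 6, 0]
P̄ = F·P·Fᵀ + Q = [12 6 -6; 6 12 -16; -6 -16 60]
S = H·P̄·Hᵀ + R = [1129 -336; -336 106]
K = P̄·Hᵀ·S⁻¹ = [1164/3389 3306/3389; 384/3389 322/3389; 48/3389 2582/3389]
x' − x̄ = [-7494/3389, -9390/3389, 21702/3389] = K·y
y = (KᵀK)⁻¹·Kᵀ·(x' − x̄) = [-32, 9]
z = y + H·x̄ = [-32, 9] + [30, -6] = [-2, 3]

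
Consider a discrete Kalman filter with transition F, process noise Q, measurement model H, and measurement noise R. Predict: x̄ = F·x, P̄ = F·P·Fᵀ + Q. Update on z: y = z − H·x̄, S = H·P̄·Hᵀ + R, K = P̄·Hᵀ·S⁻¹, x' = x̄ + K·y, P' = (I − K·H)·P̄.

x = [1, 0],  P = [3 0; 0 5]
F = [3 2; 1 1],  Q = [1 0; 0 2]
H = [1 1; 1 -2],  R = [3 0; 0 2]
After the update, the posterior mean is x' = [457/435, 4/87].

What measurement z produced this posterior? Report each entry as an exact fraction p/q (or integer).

z = [1, 1]

x̄ = F·x = [3, 1]
P̄ = F·P·Fᵀ + Q = [48 19; 19 10]
S = H·P̄·Hᵀ + R = [99 9; 9 14]
K = P̄·Hᵀ·S⁻¹ = [848/1305 43/145; 83/261 -8/29]
x' − x̄ = [-848/435, -83/87] = K·y
y = (KᵀK)⁻¹·Kᵀ·(x' − x̄) = [-3, 0]
z = y + H·x̄ = [-3, 0] + [4, 1] = [1, 1]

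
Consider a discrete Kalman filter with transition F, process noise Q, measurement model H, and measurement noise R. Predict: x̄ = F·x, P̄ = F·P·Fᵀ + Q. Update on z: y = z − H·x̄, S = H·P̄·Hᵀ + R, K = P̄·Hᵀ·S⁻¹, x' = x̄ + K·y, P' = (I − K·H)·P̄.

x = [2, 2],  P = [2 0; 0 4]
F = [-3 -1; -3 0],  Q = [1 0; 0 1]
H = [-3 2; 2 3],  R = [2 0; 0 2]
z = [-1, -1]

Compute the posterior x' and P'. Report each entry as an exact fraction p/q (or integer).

x' = [1/127, -139/381]
P' = [1010/6731 24/6731; 24/6731 3014/20193]

x̄ = F·x = [-8, -6]
P̄ = F·P·Fᵀ + Q = [23 18; 18 19]
y = z − H·x̄ = [-13, 33]
S = H·P̄·Hᵀ + R = [69 -114; -114 481]
K = P̄·Hᵀ·S⁻¹ = [-1491/6731 1046/6731; 2906/20193 1531/6731]
x' = x̄ + K·y = [1/127, -139/381]
P' = (I − K·H)·P̄ = [1010/6731 24/6731; 24/6731 3014/20193]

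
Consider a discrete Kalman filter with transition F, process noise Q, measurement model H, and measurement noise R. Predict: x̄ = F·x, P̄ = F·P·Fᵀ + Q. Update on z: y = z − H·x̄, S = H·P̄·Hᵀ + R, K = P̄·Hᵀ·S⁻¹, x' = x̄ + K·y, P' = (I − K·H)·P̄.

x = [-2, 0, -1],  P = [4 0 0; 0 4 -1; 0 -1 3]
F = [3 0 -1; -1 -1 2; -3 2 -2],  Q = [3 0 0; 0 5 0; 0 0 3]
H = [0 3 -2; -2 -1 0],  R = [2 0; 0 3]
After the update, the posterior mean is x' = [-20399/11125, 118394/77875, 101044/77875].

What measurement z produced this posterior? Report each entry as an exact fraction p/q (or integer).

z = [2, 2]

x̄ = F·x = [-5, 0, 8]
P̄ = F·P·Fᵀ + Q = [42 -19 -28; -19 29 -14; -28 -14 75]
S = H·P̄·Hᵀ + R = [731 -113; -113 124]
K = P̄·Hᵀ·S⁻¹ = [-1067/11125 -6804/11125; 15277/77875 19574/77875; -15898/77875 29474/77875]
x' − x̄ = [35226/11125, 118394/77875, -521956/77875] = K·y
y = (KᵀK)⁻¹·Kᵀ·(x' − x̄) = [18, -8]
z = y + H·x̄ = [18, -8] + [-16, 10] = [2, 2]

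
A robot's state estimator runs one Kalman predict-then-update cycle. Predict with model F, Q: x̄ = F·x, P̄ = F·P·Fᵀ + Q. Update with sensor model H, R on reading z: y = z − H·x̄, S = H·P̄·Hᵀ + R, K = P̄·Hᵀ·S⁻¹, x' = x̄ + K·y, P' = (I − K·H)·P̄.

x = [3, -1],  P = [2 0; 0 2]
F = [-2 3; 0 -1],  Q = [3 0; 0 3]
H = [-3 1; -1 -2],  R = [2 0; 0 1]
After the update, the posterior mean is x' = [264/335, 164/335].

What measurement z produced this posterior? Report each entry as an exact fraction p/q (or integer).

x̄ = F·x = [-9, 1]
P̄ = F·P·Fᵀ + Q = [29 -6; -6 5]
S = H·P̄·Hᵀ + R = [304 47; 47 26]
K = P̄·Hᵀ·S⁻¹ = [-1619/5695 -797/5695; 786/5695 -2297/5695]
x' − x̄ = [3279/335, -171/335] = K·y
y = (KᵀK)⁻¹·Kᵀ·(x' − x̄) = [-30, -9]
z = y + H·x̄ = [-30, -9] + [28, 7] = [-2, -2]

z = [-2, -2]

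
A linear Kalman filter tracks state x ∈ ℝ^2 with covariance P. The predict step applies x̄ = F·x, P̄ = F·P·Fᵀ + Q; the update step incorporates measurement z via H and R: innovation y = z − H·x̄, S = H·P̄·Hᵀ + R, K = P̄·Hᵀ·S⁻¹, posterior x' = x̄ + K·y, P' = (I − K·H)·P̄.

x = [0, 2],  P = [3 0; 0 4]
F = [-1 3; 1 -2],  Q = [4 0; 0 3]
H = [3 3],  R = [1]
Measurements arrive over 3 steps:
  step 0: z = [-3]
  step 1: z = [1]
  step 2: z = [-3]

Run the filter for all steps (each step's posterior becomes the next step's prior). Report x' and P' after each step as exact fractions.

step 0: x' = [42/25, -53/20], P' = [499/25 -99/5; -99/5 79/4]
step 1: x' = [-9816/24175, 17576/24175], P' = [1540757/24175 -1532452/24175; -1532452/24175 1526822/24175]
step 2: x' = [-28482105/7644299, 41717363/15288598], P' = [592785645/7644299 -589680836/7644299; -589680836/7644299 1174848101/15288598]

step 0: x̄ = F·x = [6, -4]
step 0: P̄ = F·P·Fᵀ + Q = [43 -27; -27 22]
step 0: y = z − H·x̄ = [-9]
step 0: S = H·P̄·Hᵀ + R = [100]
step 0: K = P̄·Hᵀ·S⁻¹ = [12/25; -3/20]
step 0: x' = x̄ + K·y = [42/25, -53/20]
step 0: P' = (I − K·H)·P̄ = [499/25 -99/5; -99/5 79/4]
step 1: x̄ = F·x = [-963/100, 349/50]
step 1: P̄ = F·P·Fᵀ + Q = [32051/100 -11873/50; -11873/50 4529/25]
step 1: y = z − H·x̄ = [179/20]
step 1: S = H·P̄·Hᵀ + R = [967/4]
step 1: K = P̄·Hᵀ·S⁻¹ = [4983/4835; -3378/4835]
step 1: x' = x̄ + K·y = [-9816/24175, 17576/24175]
step 1: P' = (I − K·H)·P̄ = [1540757/24175 -1532452/24175; -1532452/24175 1526822/24175]
step 2: x̄ = F·x = [62544/24175, -44968/24175]
step 2: P̄ = F·P·Fᵀ + Q = [24573567/24175 -18363949/24175; -18363949/24175 13850378/24175]
step 2: y = z − H·x̄ = [-125253/24175]
step 2: S = H·P̄·Hᵀ + R = [15288598/24175]
step 2: K = P̄·Hᵀ·S⁻¹ = [9314427/7644299; -13540713/15288598]
step 2: x' = x̄ + K·y = [-28482105/7644299, 41717363/15288598]
step 2: P' = (I − K·H)·P̄ = [592785645/7644299 -589680836/7644299; -589680836/7644299 1174848101/15288598]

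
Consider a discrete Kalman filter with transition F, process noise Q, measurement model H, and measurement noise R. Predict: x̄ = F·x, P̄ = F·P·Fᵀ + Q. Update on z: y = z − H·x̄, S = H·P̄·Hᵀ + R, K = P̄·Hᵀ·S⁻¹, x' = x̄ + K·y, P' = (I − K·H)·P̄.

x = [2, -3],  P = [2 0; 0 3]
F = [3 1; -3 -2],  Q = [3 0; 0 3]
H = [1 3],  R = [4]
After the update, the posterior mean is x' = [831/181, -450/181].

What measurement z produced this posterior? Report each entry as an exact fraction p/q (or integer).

z = [-3]

x̄ = F·x = [3, 0]
P̄ = F·P·Fᵀ + Q = [24 -24; -24 33]
S = H·P̄·Hᵀ + R = [181]
K = P̄·Hᵀ·S⁻¹ = [-48/181; 75/181]
x' − x̄ = [288/181, -450/181] = K·y
y = (KᵀK)⁻¹·Kᵀ·(x' − x̄) = [-6]
z = y + H·x̄ = [-6] + [3] = [-3]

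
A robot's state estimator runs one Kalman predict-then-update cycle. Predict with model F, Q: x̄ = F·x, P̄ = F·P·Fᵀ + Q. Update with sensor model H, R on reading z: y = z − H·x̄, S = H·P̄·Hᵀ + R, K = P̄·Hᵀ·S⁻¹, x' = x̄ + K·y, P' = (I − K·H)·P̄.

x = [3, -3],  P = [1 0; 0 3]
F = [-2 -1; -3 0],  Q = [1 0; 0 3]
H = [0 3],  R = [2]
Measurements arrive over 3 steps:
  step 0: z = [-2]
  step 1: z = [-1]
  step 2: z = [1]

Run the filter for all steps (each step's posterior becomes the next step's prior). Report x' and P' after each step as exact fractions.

step 0: x̄ = F·x = [-3, -9]
step 0: P̄ = F·P·Fᵀ + Q = [8 6; 6 12]
step 0: y = z − H·x̄ = [25]
step 0: S = H·P̄·Hᵀ + R = [110]
step 0: K = P̄·Hᵀ·S⁻¹ = [9/55; 18/55]
step 0: x' = x̄ + K·y = [12/11, -9/11]
step 0: P' = (I − K·H)·P̄ = [278/55 6/55; 6/55 12/55]
step 1: x̄ = F·x = [-15/11, -36/11]
step 1: P̄ = F·P·Fᵀ + Q = [1203/55 1686/55; 1686/55 2667/55]
step 1: y = z − H·x̄ = [97/11]
step 1: S = H·P̄·Hᵀ + R = [24113/55]
step 1: K = P̄·Hᵀ·S⁻¹ = [5058/24113; 8001/24113]
step 1: x' = x̄ + K·y = [11721/24113, -8361/24113]
step 1: P' = (I − K·H)·P̄ = [62265/24113 3372/24113; 3372/24113 5334/24113]
step 2: x̄ = F·x = [-15081/24113, -35163/24113]
step 2: P̄ = F·P·Fᵀ + Q = [291995/24113 383706/24113; 383706/24113 632724/24113]
step 2: y = z − H·x̄ = [129602/24113]
step 2: S = H·P̄·Hᵀ + R = [5742742/24113]
step 2: K = P̄·Hᵀ·S⁻¹ = [575559/2871371; 949086/2871371]
step 2: x' = x̄ + K·y = [1297659/2871371, 913923/2871371]
step 2: P' = (I − K·H)·P̄ = [7294391/2871371 383706/2871371; 383706/2871371 632724/2871371]

step 0: x' = [12/11, -9/11], P' = [278/55 6/55; 6/55 12/55]
step 1: x' = [11721/24113, -8361/24113], P' = [62265/24113 3372/24113; 3372/24113 5334/24113]
step 2: x' = [1297659/2871371, 913923/2871371], P' = [7294391/2871371 383706/2871371; 383706/2871371 632724/2871371]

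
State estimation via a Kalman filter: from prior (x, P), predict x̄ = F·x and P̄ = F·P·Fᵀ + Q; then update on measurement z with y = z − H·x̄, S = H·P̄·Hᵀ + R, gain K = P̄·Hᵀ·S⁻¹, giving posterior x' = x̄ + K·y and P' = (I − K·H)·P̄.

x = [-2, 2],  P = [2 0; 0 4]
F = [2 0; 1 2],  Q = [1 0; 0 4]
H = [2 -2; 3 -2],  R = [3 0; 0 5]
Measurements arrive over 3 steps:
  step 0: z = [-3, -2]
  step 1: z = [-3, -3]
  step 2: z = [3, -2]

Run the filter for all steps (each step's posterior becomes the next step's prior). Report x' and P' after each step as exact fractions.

step 0: x̄ = F·x = [-4, 2]
step 0: P̄ = F·P·Fᵀ + Q = [9 4; 4 22]
step 0: y = z − H·x̄ = [9, 14]
step 0: S = H·P̄·Hᵀ + R = [95 102; 102 126]
step 0: K = P̄·Hᵀ·S⁻¹ = [-113/261 785/1566; -212/261 316/783]
step 0: x' = x̄ + K·y = [-688/783, 266/783]
step 0: P' = (I − K·H)·P̄ = [5959/1566 3488/783; 3488/783 4442/783]
step 1: x̄ = F·x = [-1376/783, -52/261]
step 1: P̄ = F·P·Fᵀ + Q = [12701/783 6637/261; 6637/261 8407/174]
step 1: y = z − H·x̄ = [91/783, 163/87]
step 1: S = H·P̄·Hᵀ + R = [45191/783 3158/87; 3158/87 1134/29]
step 1: K = P̄·Hᵀ·S⁻¹ = [-83579/122573 424217/735438; -137211/122573 190792/367719]
step 1: x' = x̄ + K·y = [-555901/735438, 236359/367719]
step 1: P' = (I − K·H)·P̄ = [3625507/735438 2188859/367719; 2188859/367719 5612617/735438]
step 2: x̄ = F·x = [-555901/367719, 129845/245146]
step 2: P̄ = F·P·Fᵀ + Q = [7618733/367719 4126981/122573; 4126981/122573 15509533/245146]
step 2: y = z − H·x̄ = [2604494/367719, 440600/122573]
step 2: S = H·P̄·Hᵀ + R = [25587743/367719 4986722/122573; 4986722/122573 4964358/122573]
step 2: K = P̄·Hᵀ·S⁻¹ = [-51370067/71283409 254881241/427700454; -83288503/71283409 116220496/213850227]
step 2: x' = x̄ + K·y = [-318909853/71283409, -825815171/142566818]
step 2: P' = (I − K·H)·P̄ = [2199067411/427700454 1330699007/213850227; 1330699007/213850227 3410994541/427700454]

step 0: x' = [-688/783, 266/783], P' = [5959/1566 3488/783; 3488/783 4442/783]
step 1: x' = [-555901/735438, 236359/367719], P' = [3625507/735438 2188859/367719; 2188859/367719 5612617/735438]
step 2: x' = [-318909853/71283409, -825815171/142566818], P' = [2199067411/427700454 1330699007/213850227; 1330699007/213850227 3410994541/427700454]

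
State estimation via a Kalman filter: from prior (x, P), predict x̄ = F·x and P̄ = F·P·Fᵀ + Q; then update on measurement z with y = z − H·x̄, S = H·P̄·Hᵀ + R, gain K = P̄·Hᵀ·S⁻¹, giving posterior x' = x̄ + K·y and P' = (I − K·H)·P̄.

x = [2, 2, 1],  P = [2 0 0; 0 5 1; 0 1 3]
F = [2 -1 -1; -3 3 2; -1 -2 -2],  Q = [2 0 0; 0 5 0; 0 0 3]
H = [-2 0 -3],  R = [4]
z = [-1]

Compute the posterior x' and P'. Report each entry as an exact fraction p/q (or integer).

x' = [2705/681, -3560/681, -1607/681]
P' = [5876/681 -7046/681 -3800/681; -7046/681 16856/681 4412/681; -3800/681 4412/681 2756/681]

x̄ = F·x = [1, 2, -8]
P̄ = F·P·Fᵀ + Q = [20 -38 16; -38 92 -46; 16 -46 45]
y = z − H·x̄ = [-23]
S = H·P̄·Hᵀ + R = [681]
K = P̄·Hᵀ·S⁻¹ = [-88/681; 214/681; -167/681]
x' = x̄ + K·y = [2705/681, -3560/681, -1607/681]
P' = (I − K·H)·P̄ = [5876/681 -7046/681 -3800/681; -7046/681 16856/681 4412/681; -3800/681 4412/681 2756/681]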